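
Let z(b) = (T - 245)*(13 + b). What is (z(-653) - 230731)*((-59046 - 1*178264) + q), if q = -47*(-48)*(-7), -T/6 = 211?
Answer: -186361280518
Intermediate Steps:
T = -1266 (T = -6*211 = -1266)
z(b) = -19643 - 1511*b (z(b) = (-1266 - 245)*(13 + b) = -1511*(13 + b) = -19643 - 1511*b)
q = -15792 (q = 2256*(-7) = -15792)
(z(-653) - 230731)*((-59046 - 1*178264) + q) = ((-19643 - 1511*(-653)) - 230731)*((-59046 - 1*178264) - 15792) = ((-19643 + 986683) - 230731)*((-59046 - 178264) - 15792) = (967040 - 230731)*(-237310 - 15792) = 736309*(-253102) = -186361280518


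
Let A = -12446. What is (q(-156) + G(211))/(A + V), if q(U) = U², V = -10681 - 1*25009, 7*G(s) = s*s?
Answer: -214873/336952 ≈ -0.63770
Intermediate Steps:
G(s) = s²/7 (G(s) = (s*s)/7 = s²/7)
V = -35690 (V = -10681 - 25009 = -35690)
(q(-156) + G(211))/(A + V) = ((-156)² + (⅐)*211²)/(-12446 - 35690) = (24336 + (⅐)*44521)/(-48136) = (24336 + 44521/7)*(-1/48136) = (214873/7)*(-1/48136) = -214873/336952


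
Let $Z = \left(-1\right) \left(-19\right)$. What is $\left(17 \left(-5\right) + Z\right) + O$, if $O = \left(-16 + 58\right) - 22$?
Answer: $-46$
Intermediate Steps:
$Z = 19$
$O = 20$ ($O = 42 - 22 = 20$)
$\left(17 \left(-5\right) + Z\right) + O = \left(17 \left(-5\right) + 19\right) + 20 = \left(-85 + 19\right) + 20 = -66 + 20 = -46$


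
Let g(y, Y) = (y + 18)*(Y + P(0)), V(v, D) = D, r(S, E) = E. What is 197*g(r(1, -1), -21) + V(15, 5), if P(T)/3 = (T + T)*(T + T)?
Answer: -70324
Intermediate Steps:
P(T) = 12*T**2 (P(T) = 3*((T + T)*(T + T)) = 3*((2*T)*(2*T)) = 3*(4*T**2) = 12*T**2)
g(y, Y) = Y*(18 + y) (g(y, Y) = (y + 18)*(Y + 12*0**2) = (18 + y)*(Y + 12*0) = (18 + y)*(Y + 0) = (18 + y)*Y = Y*(18 + y))
197*g(r(1, -1), -21) + V(15, 5) = 197*(-21*(18 - 1)) + 5 = 197*(-21*17) + 5 = 197*(-357) + 5 = -70329 + 5 = -70324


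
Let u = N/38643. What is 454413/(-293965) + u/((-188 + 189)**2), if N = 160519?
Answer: 29627086276/11359689495 ≈ 2.6081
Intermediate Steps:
u = 160519/38643 ≈ 4.1539
454413/(-293965) + u/((-188 + 189)**2) = 454413/(-293965) + 160519/(38643*((-188 + 189)**2)) = 454413*(-1/293965) + 160519/(38643*(1**2)) = -454413/293965 + (160519/38643)/1 = -454413/293965 + (160519/38643)*1 = -454413/293965 + 160519/38643 = 29627086276/11359689495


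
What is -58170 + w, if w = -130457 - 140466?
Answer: -329093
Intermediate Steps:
w = -270923
-58170 + w = -58170 - 270923 = -329093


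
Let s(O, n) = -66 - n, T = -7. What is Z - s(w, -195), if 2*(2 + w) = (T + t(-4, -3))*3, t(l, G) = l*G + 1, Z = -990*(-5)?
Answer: 4821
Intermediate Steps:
Z = 4950
t(l, G) = 1 + G*l (t(l, G) = G*l + 1 = 1 + G*l)
w = 7 (w = -2 + ((-7 + (1 - 3*(-4)))*3)/2 = -2 + ((-7 + (1 + 12))*3)/2 = -2 + ((-7 + 13)*3)/2 = -2 + (6*3)/2 = -2 + (1/2)*18 = -2 + 9 = 7)
Z - s(w, -195) = 4950 - (-66 - 1*(-195)) = 4950 - (-66 + 195) = 4950 - 1*129 = 4950 - 129 = 4821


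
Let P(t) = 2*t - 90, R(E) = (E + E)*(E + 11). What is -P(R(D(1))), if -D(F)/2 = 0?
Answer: 90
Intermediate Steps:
D(F) = 0 (D(F) = -2*0 = 0)
R(E) = 2*E*(11 + E) (R(E) = (2*E)*(11 + E) = 2*E*(11 + E))
P(t) = -90 + 2*t
-P(R(D(1))) = -(-90 + 2*(2*0*(11 + 0))) = -(-90 + 2*(2*0*11)) = -(-90 + 2*0) = -(-90 + 0) = -1*(-90) = 90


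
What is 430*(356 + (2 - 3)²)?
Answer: 153510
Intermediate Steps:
430*(356 + (2 - 3)²) = 430*(356 + (-1)²) = 430*(356 + 1) = 430*357 = 153510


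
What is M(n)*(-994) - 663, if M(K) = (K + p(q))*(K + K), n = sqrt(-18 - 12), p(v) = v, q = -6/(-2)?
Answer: 58977 - 5964*I*sqrt(30) ≈ 58977.0 - 32666.0*I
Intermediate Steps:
q = 3 (q = -6*(-1/2) = 3)
n = I*sqrt(30) (n = sqrt(-30) = I*sqrt(30) ≈ 5.4772*I)
M(K) = 2*K*(3 + K) (M(K) = (K + 3)*(K + K) = (3 + K)*(2*K) = 2*K*(3 + K))
M(n)*(-994) - 663 = (2*(I*sqrt(30))*(3 + I*sqrt(30)))*(-994) - 663 = (2*I*sqrt(30)*(3 + I*sqrt(30)))*(-994) - 663 = -1988*I*sqrt(30)*(3 + I*sqrt(30)) - 663 = -663 - 1988*I*sqrt(30)*(3 + I*sqrt(30))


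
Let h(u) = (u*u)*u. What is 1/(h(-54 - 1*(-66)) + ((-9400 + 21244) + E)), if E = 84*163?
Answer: 1/27264 ≈ 3.6678e-5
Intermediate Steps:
E = 13692
h(u) = u³ (h(u) = u²*u = u³)
1/(h(-54 - 1*(-66)) + ((-9400 + 21244) + E)) = 1/((-54 - 1*(-66))³ + ((-9400 + 21244) + 13692)) = 1/((-54 + 66)³ + (11844 + 13692)) = 1/(12³ + 25536) = 1/(1728 + 25536) = 1/27264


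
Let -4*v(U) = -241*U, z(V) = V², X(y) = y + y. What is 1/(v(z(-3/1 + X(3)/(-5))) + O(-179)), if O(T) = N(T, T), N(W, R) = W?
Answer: 100/88381 ≈ 0.0011315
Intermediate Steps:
X(y) = 2*y
O(T) = T
v(U) = 241*U/4 (v(U) = -(-241)*U/4 = 241*U/4)
1/(v(z(-3/1 + X(3)/(-5))) + O(-179)) = 1/(241*(-3/1 + (2*3)/(-5))²/4 - 179) = 1/(241*(-3*1 + 6*(-⅕))²/4 - 179) = 1/(241*(-3 - 6/5)²/4 - 179) = 1/(241*(-21/5)²/4 - 179) = 1/((241/4)*(441/25) - 179) = 1/(106281/100 - 179) = 1/(88381/100) = 100/88381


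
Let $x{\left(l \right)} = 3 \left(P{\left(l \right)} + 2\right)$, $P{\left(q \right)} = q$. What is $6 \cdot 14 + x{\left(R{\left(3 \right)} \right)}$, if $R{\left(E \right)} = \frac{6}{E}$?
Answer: $96$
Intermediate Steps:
$x{\left(l \right)} = 6 + 3 l$ ($x{\left(l \right)} = 3 \left(l + 2\right) = 3 \left(2 + l\right) = 6 + 3 l$)
$6 \cdot 14 + x{\left(R{\left(3 \right)} \right)} = 6 \cdot 14 + \left(6 + 3 \cdot \frac{6}{3}\right) = 84 + \left(6 + 3 \cdot 6 \cdot \frac{1}{3}\right) = 84 + \left(6 + 3 \cdot 2\right) = 84 + \left(6 + 6\right) = 84 + 12 = 96$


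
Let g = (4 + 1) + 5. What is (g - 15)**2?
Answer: 25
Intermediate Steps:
g = 10 (g = 5 + 5 = 10)
(g - 15)**2 = (10 - 15)**2 = (-5)**2 = 25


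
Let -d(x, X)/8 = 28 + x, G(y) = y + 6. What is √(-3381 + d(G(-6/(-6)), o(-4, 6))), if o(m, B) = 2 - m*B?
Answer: I*√3661 ≈ 60.506*I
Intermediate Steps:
G(y) = 6 + y
o(m, B) = 2 - B*m
d(x, X) = -224 - 8*x (d(x, X) = -8*(28 + x) = -224 - 8*x)
√(-3381 + d(G(-6/(-6)), o(-4, 6))) = √(-3381 + (-224 - 8*(6 - 6/(-6)))) = √(-3381 + (-224 - 8*(6 - 6*(-⅙)))) = √(-3381 + (-224 - 8*(6 + 1))) = √(-3381 + (-224 - 8*7)) = √(-3381 + (-224 - 56)) = √(-3381 - 280) = √(-3661) = I*√3661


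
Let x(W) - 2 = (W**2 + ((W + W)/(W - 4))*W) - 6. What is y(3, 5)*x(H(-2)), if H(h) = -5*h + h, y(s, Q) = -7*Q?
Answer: -3220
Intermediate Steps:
H(h) = -4*h
x(W) = -4 + W**2 + 2*W**2/(-4 + W) (x(W) = 2 + ((W**2 + ((W + W)/(W - 4))*W) - 6) = 2 + ((W**2 + ((2*W)/(-4 + W))*W) - 6) = 2 + ((W**2 + (2*W/(-4 + W))*W) - 6) = 2 + ((W**2 + 2*W**2/(-4 + W)) - 6) = 2 + (-6 + W**2 + 2*W**2/(-4 + W)) = -4 + W**2 + 2*W**2/(-4 + W))
y(3, 5)*x(H(-2)) = (-7*5)*((16 + (-4*(-2))**3 - (-16)*(-2) - 2*(-4*(-2))**2)/(-4 - 4*(-2))) = -35*(16 + 8**3 - 4*8 - 2*8**2)/(-4 + 8) = -35*(16 + 512 - 32 - 2*64)/4 = -35*(16 + 512 - 32 - 128)/4 = -35*368/4 = -35*92 = -3220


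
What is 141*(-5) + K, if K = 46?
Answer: -659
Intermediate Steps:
141*(-5) + K = 141*(-5) + 46 = -705 + 46 = -659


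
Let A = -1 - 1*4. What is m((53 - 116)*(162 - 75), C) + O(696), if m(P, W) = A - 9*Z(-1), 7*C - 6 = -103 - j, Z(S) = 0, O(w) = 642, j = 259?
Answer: 637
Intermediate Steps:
A = -5 (A = -1 - 4 = -5)
C = -356/7 (C = 6/7 + (-103 - 1*259)/7 = 6/7 + (-103 - 259)/7 = 6/7 + (⅐)*(-362) = 6/7 - 362/7 = -356/7 ≈ -50.857)
m(P, W) = -5 (m(P, W) = -5 - 9*0 = -5 + 0 = -5)
m((53 - 116)*(162 - 75), C) + O(696) = -5 + 642 = 637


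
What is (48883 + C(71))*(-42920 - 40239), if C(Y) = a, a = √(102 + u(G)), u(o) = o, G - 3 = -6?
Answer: -4065061397 - 249477*√11 ≈ -4.0659e+9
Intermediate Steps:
G = -3 (G = 3 - 6 = -3)
a = 3*√11 (a = √(102 - 3) = √99 = 3*√11 ≈ 9.9499)
C(Y) = 3*√11
(48883 + C(71))*(-42920 - 40239) = (48883 + 3*√11)*(-42920 - 40239) = (48883 + 3*√11)*(-83159) = -4065061397 - 249477*√11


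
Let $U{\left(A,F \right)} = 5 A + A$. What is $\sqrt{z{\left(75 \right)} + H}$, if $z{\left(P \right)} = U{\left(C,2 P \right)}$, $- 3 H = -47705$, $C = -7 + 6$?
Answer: $\frac{\sqrt{143061}}{3} \approx 126.08$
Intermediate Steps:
$C = -1$
$U{\left(A,F \right)} = 6 A$
$H = \frac{47705}{3}$ ($H = \left(- \frac{1}{3}\right) \left(-47705\right) = \frac{47705}{3} \approx 15902.0$)
$z{\left(P \right)} = -6$ ($z{\left(P \right)} = 6 \left(-1\right) = -6$)
$\sqrt{z{\left(75 \right)} + H} = \sqrt{-6 + \frac{47705}{3}} = \sqrt{\frac{47687}{3}} = \frac{\sqrt{143061}}{3}$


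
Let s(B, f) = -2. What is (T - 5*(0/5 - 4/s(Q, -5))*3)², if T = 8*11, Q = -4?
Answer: 3364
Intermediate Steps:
T = 88
(T - 5*(0/5 - 4/s(Q, -5))*3)² = (88 - 5*(0/5 - 4/(-2))*3)² = (88 - 5*(0*(⅕) - 4*(-½))*3)² = (88 - 5*(0 + 2)*3)² = (88 - 5*2*3)² = (88 - 10*3)² = (88 - 30)² = 58² = 3364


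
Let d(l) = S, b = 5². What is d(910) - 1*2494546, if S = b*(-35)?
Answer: -2495421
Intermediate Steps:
b = 25
S = -875 (S = 25*(-35) = -875)
d(l) = -875
d(910) - 1*2494546 = -875 - 1*2494546 = -875 - 2494546 = -2495421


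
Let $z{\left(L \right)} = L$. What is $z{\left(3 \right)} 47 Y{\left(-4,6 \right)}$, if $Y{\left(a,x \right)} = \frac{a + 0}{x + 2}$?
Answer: $- \frac{141}{2} \approx -70.5$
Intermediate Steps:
$Y{\left(a,x \right)} = \frac{a}{2 + x}$
$z{\left(3 \right)} 47 Y{\left(-4,6 \right)} = 3 \cdot 47 \left(- \frac{4}{2 + 6}\right) = 141 \left(- \frac{4}{8}\right) = 141 \left(\left(-4\right) \frac{1}{8}\right) = 141 \left(- \frac{1}{2}\right) = - \frac{141}{2}$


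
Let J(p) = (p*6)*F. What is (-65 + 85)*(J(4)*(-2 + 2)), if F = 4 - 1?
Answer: 0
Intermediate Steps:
F = 3
J(p) = 18*p (J(p) = (p*6)*3 = (6*p)*3 = 18*p)
(-65 + 85)*(J(4)*(-2 + 2)) = (-65 + 85)*((18*4)*(-2 + 2)) = 20*(72*0) = 20*0 = 0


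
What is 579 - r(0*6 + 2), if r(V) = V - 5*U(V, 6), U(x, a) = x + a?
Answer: 617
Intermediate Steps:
U(x, a) = a + x
r(V) = -30 - 4*V (r(V) = V - 5*(6 + V) = V + (-30 - 5*V) = -30 - 4*V)
579 - r(0*6 + 2) = 579 - (-30 - 4*(0*6 + 2)) = 579 - (-30 - 4*(0 + 2)) = 579 - (-30 - 4*2) = 579 - (-30 - 8) = 579 - 1*(-38) = 579 + 38 = 617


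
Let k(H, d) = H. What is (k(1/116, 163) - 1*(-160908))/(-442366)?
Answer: -18665329/51314456 ≈ -0.36374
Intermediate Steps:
(k(1/116, 163) - 1*(-160908))/(-442366) = (1/116 - 1*(-160908))/(-442366) = (1/116 + 160908)*(-1/442366) = (18665329/116)*(-1/442366) = -18665329/51314456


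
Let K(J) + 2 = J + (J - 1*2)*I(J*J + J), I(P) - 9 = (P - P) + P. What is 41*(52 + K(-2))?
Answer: 164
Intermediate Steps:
I(P) = 9 + P (I(P) = 9 + ((P - P) + P) = 9 + (0 + P) = 9 + P)
K(J) = -2 + J + (-2 + J)*(9 + J + J²) (K(J) = -2 + (J + (J - 1*2)*(9 + (J*J + J))) = -2 + (J + (J - 2)*(9 + (J² + J))) = -2 + (J + (-2 + J)*(9 + (J + J²))) = -2 + (J + (-2 + J)*(9 + J + J²)) = -2 + J + (-2 + J)*(9 + J + J²))
41*(52 + K(-2)) = 41*(52 + (-20 + (-2)³ - 1*(-2)² + 8*(-2))) = 41*(52 + (-20 - 8 - 1*4 - 16)) = 41*(52 + (-20 - 8 - 4 - 16)) = 41*(52 - 48) = 41*4 = 164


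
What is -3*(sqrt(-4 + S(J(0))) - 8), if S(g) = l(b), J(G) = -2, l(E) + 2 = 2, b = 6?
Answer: 24 - 6*I ≈ 24.0 - 6.0*I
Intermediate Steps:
l(E) = 0 (l(E) = -2 + 2 = 0)
S(g) = 0
-3*(sqrt(-4 + S(J(0))) - 8) = -3*(sqrt(-4 + 0) - 8) = -3*(sqrt(-4) - 8) = -3*(2*I - 8) = -3*(-8 + 2*I) = 24 - 6*I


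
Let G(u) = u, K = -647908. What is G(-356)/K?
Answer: 89/161977 ≈ 0.00054946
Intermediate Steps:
G(-356)/K = -356/(-647908) = -356*(-1/647908) = 89/161977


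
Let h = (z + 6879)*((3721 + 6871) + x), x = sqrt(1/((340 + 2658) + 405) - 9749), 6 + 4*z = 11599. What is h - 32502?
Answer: 103528130 + 39109*I*sqrt(112897403938)/13612 ≈ 1.0353e+8 + 9.6538e+5*I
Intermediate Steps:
z = 11593/4 (z = -3/2 + (1/4)*11599 = -3/2 + 11599/4 = 11593/4 ≈ 2898.3)
x = I*sqrt(112897403938)/3403 (x = sqrt(1/(2998 + 405) - 9749) = sqrt(1/3403 - 9749) = sqrt(-33175846/3403) = I*sqrt(112897403938)/3403 ≈ 98.737*I)
h = 103560632 + 39109*I*sqrt(112897403938)/13612 (h = (11593/4 + 6879)*((3721 + 6871) + I*sqrt(112897403938)/3403) = 39109*(10592 + I*sqrt(112897403938)/3403)/4 = 103560632 + 39109*I*sqrt(112897403938)/13612 ≈ 1.0356e+8 + 9.6538e+5*I)
h - 32502 = (103560632 + 39109*I*sqrt(112897403938)/13612) - 32502 = 103528130 + 39109*I*sqrt(112897403938)/13612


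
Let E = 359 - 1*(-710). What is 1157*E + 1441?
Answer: 1238274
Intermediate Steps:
E = 1069 (E = 359 + 710 = 1069)
1157*E + 1441 = 1157*1069 + 1441 = 1236833 + 1441 = 1238274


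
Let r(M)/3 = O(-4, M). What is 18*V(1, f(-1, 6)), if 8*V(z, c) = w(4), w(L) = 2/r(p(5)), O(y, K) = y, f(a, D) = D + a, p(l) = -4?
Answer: -3/8 ≈ -0.37500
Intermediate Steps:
r(M) = -12 (r(M) = 3*(-4) = -12)
w(L) = -⅙ (w(L) = 2/(-12) = 2*(-1/12) = -⅙)
V(z, c) = -1/48 (V(z, c) = (⅛)*(-⅙) = -1/48)
18*V(1, f(-1, 6)) = 18*(-1/48) = -3/8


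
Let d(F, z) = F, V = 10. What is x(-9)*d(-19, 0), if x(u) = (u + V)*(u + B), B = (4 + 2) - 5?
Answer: 152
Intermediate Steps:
B = 1 (B = 6 - 5 = 1)
x(u) = (1 + u)*(10 + u) (x(u) = (u + 10)*(u + 1) = (10 + u)*(1 + u) = (1 + u)*(10 + u))
x(-9)*d(-19, 0) = (10 + (-9)² + 11*(-9))*(-19) = (10 + 81 - 99)*(-19) = -8*(-19) = 152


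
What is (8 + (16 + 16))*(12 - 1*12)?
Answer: 0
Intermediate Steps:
(8 + (16 + 16))*(12 - 1*12) = (8 + 32)*(12 - 12) = 40*0 = 0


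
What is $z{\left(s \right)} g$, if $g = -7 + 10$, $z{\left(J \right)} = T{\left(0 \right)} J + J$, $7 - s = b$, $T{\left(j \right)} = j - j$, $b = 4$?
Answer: $9$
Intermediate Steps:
$T{\left(j \right)} = 0$
$s = 3$ ($s = 7 - 4 = 3$)
$z{\left(J \right)} = J$ ($z{\left(J \right)} = 0 J + J = 0 + J = J$)
$g = 3$
$z{\left(s \right)} g = 3 \cdot 3 = 9$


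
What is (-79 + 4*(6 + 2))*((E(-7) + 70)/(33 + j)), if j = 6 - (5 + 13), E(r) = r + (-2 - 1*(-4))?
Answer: -3055/21 ≈ -145.48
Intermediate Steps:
E(r) = 2 + r (E(r) = r + (-2 + 4) = r + 2 = 2 + r)
j = -12 (j = 6 - 1*18 = 6 - 18 = -12)
(-79 + 4*(6 + 2))*((E(-7) + 70)/(33 + j)) = (-79 + 4*(6 + 2))*(((2 - 7) + 70)/(33 - 12)) = (-79 + 4*8)*((-5 + 70)/21) = (-79 + 32)*(65*(1/21)) = -47*65/21 = -3055/21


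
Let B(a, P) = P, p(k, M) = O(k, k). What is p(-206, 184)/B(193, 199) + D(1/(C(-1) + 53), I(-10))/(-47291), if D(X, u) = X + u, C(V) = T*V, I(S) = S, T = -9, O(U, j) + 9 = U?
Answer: -630265849/583476358 ≈ -1.0802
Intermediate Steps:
O(U, j) = -9 + U
p(k, M) = -9 + k
C(V) = -9*V
p(-206, 184)/B(193, 199) + D(1/(C(-1) + 53), I(-10))/(-47291) = (-9 - 206)/199 + (1/(-9*(-1) + 53) - 10)/(-47291) = -215*1/199 + (1/(9 + 53) - 10)*(-1/47291) = -215/199 + (1/62 - 10)*(-1/47291) = -215/199 - 619/62*(-1/47291) = -215/199 + 619/2932042 = -630265849/583476358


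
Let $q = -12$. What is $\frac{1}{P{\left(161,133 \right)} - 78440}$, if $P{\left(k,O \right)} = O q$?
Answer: $- \frac{1}{80036} \approx -1.2494 \cdot 10^{-5}$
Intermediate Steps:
$P{\left(k,O \right)} = - 12 O$ ($P{\left(k,O \right)} = O \left(-12\right) = - 12 O$)
$\frac{1}{P{\left(161,133 \right)} - 78440} = \frac{1}{\left(-12\right) 133 - 78440} = \frac{1}{-1596 - 78440} = \frac{1}{-80036} = - \frac{1}{80036}$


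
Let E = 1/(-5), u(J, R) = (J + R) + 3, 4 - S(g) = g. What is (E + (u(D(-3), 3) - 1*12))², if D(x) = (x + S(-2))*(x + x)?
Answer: 14641/25 ≈ 585.64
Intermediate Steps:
S(g) = 4 - g
D(x) = 2*x*(6 + x) (D(x) = (x + (4 - 1*(-2)))*(x + x) = (x + (4 + 2))*(2*x) = (x + 6)*(2*x) = (6 + x)*(2*x) = 2*x*(6 + x))
u(J, R) = 3 + J + R
E = -⅕ ≈ -0.20000
(E + (u(D(-3), 3) - 1*12))² = (-⅕ + ((3 + 2*(-3)*(6 - 3) + 3) - 1*12))² = (-⅕ + ((3 + 2*(-3)*3 + 3) - 12))² = (-⅕ + ((3 - 18 + 3) - 12))² = (-⅕ + (-12 - 12))² = (-⅕ - 24)² = (-121/5)² = 14641/25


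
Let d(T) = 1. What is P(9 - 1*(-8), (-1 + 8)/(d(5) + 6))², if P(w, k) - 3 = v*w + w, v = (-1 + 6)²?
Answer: 198025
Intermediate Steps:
v = 25 (v = 5² = 25)
P(w, k) = 3 + 26*w (P(w, k) = 3 + (25*w + w) = 3 + 26*w)
P(9 - 1*(-8), (-1 + 8)/(d(5) + 6))² = (3 + 26*(9 - 1*(-8)))² = (3 + 26*(9 + 8))² = (3 + 26*17)² = (3 + 442)² = 445² = 198025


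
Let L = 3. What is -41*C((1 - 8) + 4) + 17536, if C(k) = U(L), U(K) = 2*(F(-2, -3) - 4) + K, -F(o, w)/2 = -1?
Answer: 17577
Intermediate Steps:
F(o, w) = 2 (F(o, w) = -2*(-1) = 2)
U(K) = -4 + K (U(K) = 2*(2 - 4) + K = 2*(-2) + K = -4 + K)
C(k) = -1 (C(k) = -4 + 3 = -1)
-41*C((1 - 8) + 4) + 17536 = -41*(-1) + 17536 = 41 + 17536 = 17577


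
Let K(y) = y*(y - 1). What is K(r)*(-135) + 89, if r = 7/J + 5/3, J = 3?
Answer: -1531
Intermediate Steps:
r = 4 (r = 7/3 + 5/3 = 4)
K(y) = y*(-1 + y)
K(r)*(-135) + 89 = (4*(-1 + 4))*(-135) + 89 = (4*3)*(-135) + 89 = 12*(-135) + 89 = -1620 + 89 = -1531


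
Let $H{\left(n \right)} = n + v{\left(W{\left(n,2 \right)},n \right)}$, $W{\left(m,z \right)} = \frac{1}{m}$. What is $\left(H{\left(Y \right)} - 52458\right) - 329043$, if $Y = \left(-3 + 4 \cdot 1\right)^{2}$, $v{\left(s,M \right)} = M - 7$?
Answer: $-381506$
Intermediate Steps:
$v{\left(s,M \right)} = -7 + M$
$Y = 1$ ($Y = \left(-3 + 4\right)^{2} = 1^{2} = 1$)
$H{\left(n \right)} = -7 + 2 n$ ($H{\left(n \right)} = n + \left(-7 + n\right) = -7 + 2 n$)
$\left(H{\left(Y \right)} - 52458\right) - 329043 = \left(\left(-7 + 2 \cdot 1\right) - 52458\right) - 329043 = \left(\left(-7 + 2\right) - 52458\right) - 329043 = \left(-5 - 52458\right) - 329043 = -52463 - 329043 = -381506$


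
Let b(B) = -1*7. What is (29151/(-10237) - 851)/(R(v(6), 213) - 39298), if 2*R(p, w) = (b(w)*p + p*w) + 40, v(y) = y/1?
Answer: 4370419/197881210 ≈ 0.022086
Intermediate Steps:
b(B) = -7
v(y) = y (v(y) = y*1 = y)
R(p, w) = 20 - 7*p/2 + p*w/2 (R(p, w) = ((-7*p + p*w) + 40)/2 = (40 - 7*p + p*w)/2 = 20 - 7*p/2 + p*w/2)
(29151/(-10237) - 851)/(R(v(6), 213) - 39298) = (29151/(-10237) - 851)/((20 - 7/2*6 + (½)*6*213) - 39298) = (29151*(-1/10237) - 851)/((20 - 21 + 639) - 39298) = (-29151/10237 - 851)/(638 - 39298) = -8740838/10237/(-38660) = -8740838/10237*(-1/38660) = 4370419/197881210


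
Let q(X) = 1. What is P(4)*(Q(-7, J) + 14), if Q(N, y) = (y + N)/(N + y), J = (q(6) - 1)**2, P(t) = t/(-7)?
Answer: -60/7 ≈ -8.5714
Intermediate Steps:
P(t) = -t/7 (P(t) = t*(-1/7) = -t/7)
J = 0 (J = (1 - 1)**2 = 0**2 = 0)
Q(N, y) = 1 (Q(N, y) = (N + y)/(N + y) = 1)
P(4)*(Q(-7, J) + 14) = (-1/7*4)*(1 + 14) = -4/7*15 = -60/7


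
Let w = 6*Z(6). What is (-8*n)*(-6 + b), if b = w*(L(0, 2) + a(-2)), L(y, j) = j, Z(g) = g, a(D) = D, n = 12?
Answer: 576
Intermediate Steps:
w = 36 (w = 6*6 = 36)
b = 0 (b = 36*(2 - 2) = 36*0 = 0)
(-8*n)*(-6 + b) = (-8*12)*(-6 + 0) = -96*(-6) = 576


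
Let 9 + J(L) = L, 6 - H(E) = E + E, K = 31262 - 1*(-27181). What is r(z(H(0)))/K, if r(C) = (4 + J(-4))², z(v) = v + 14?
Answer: 27/19481 ≈ 0.0013860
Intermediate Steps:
K = 58443 (K = 31262 + 27181 = 58443)
H(E) = 6 - 2*E (H(E) = 6 - (E + E) = 6 - 2*E)
J(L) = -9 + L
z(v) = 14 + v
r(C) = 81 (r(C) = (4 + (-9 - 4))² = (4 - 13)² = (-9)² = 81)
r(z(H(0)))/K = 81/58443 = 81*(1/58443) = 27/19481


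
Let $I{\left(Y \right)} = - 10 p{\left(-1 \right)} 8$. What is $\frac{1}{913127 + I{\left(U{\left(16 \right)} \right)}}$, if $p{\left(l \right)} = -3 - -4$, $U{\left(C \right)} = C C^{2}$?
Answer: $\frac{1}{913047} \approx 1.0952 \cdot 10^{-6}$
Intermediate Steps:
$U{\left(C \right)} = C^{3}$
$p{\left(l \right)} = 1$ ($p{\left(l \right)} = -3 + 4 = 1$)
$I{\left(Y \right)} = -80$ ($I{\left(Y \right)} = \left(-10\right) 1 \cdot 8 = \left(-10\right) 8 = -80$)
$\frac{1}{913127 + I{\left(U{\left(16 \right)} \right)}} = \frac{1}{913127 - 80} = \frac{1}{913047}$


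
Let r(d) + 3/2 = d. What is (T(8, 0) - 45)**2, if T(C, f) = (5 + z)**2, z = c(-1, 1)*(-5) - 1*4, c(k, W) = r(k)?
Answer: 301401/16 ≈ 18838.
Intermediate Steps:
r(d) = -3/2 + d
c(k, W) = -3/2 + k
z = 17/2 (z = (-3/2 - 1)*(-5) - 1*4 = -5/2*(-5) - 4 = 25/2 - 4 = 17/2 ≈ 8.5000)
T(C, f) = 729/4 (T(C, f) = (5 + 17/2)**2 = (27/2)**2 = 729/4)
(T(8, 0) - 45)**2 = (729/4 - 45)**2 = (549/4)**2 = 301401/16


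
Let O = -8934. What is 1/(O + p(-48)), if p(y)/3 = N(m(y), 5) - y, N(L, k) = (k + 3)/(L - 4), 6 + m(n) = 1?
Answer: -3/26378 ≈ -0.00011373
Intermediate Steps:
m(n) = -5 (m(n) = -6 + 1 = -5)
N(L, k) = (3 + k)/(-4 + L)
p(y) = -8/3 - 3*y (p(y) = 3*((3 + 5)/(-4 - 5) - y) = 3*(8/(-9) - y) = 3*(-1/9*8 - y) = 3*(-8/9 - y) = -8/3 - 3*y)
1/(O + p(-48)) = 1/(-8934 + (-8/3 - 3*(-48))) = 1/(-8934 + (-8/3 + 144)) = 1/(-8934 + 424/3) = 1/(-26378/3) = -3/26378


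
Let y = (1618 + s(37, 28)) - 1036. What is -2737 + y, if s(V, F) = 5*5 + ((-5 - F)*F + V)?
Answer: -3017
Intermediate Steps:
s(V, F) = 25 + V + F*(-5 - F) (s(V, F) = 25 + (F*(-5 - F) + V) = 25 + (V + F*(-5 - F)) = 25 + V + F*(-5 - F))
y = -280 (y = (1618 + (25 + 37 - 1*28² - 5*28)) - 1036 = (1618 + (25 + 37 - 1*784 - 140)) - 1036 = (1618 + (25 + 37 - 784 - 140)) - 1036 = (1618 - 862) - 1036 = 756 - 1036 = -280)
-2737 + y = -2737 - 280 = -3017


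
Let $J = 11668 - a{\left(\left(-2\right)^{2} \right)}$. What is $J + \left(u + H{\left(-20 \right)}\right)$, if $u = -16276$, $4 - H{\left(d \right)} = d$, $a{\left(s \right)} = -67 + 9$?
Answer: $-4526$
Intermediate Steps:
$a{\left(s \right)} = -58$
$H{\left(d \right)} = 4 - d$
$J = 11726$ ($J = 11668 - -58 = 11668 + 58 = 11726$)
$J + \left(u + H{\left(-20 \right)}\right) = 11726 + \left(-16276 + \left(4 - -20\right)\right) = 11726 + \left(-16276 + \left(4 + 20\right)\right) = 11726 + \left(-16276 + 24\right) = 11726 - 16252 = -4526$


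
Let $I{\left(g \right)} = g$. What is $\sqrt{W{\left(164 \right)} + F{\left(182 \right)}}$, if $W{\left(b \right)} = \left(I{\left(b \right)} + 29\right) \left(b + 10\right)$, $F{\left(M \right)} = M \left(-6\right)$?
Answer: $57 \sqrt{10} \approx 180.25$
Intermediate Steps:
$F{\left(M \right)} = - 6 M$
$W{\left(b \right)} = \left(10 + b\right) \left(29 + b\right)$ ($W{\left(b \right)} = \left(b + 29\right) \left(b + 10\right) = \left(29 + b\right) \left(10 + b\right) = \left(10 + b\right) \left(29 + b\right)$)
$\sqrt{W{\left(164 \right)} + F{\left(182 \right)}} = \sqrt{\left(290 + 164^{2} + 39 \cdot 164\right) - 1092} = \sqrt{\left(290 + 26896 + 6396\right) - 1092} = \sqrt{33582 - 1092} = \sqrt{32490} = 57 \sqrt{10}$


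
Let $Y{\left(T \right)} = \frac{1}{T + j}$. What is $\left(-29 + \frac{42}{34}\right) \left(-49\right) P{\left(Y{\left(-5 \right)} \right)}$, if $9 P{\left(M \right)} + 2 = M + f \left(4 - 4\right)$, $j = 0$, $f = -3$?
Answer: $- \frac{254408}{765} \approx -332.56$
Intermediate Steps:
$Y{\left(T \right)} = \frac{1}{T}$ ($Y{\left(T \right)} = \frac{1}{T + 0} = \frac{1}{T}$)
$P{\left(M \right)} = - \frac{2}{9} + \frac{M}{9}$ ($P{\left(M \right)} = - \frac{2}{9} + \frac{M - 3 \left(4 - 4\right)}{9} = - \frac{2}{9} + \frac{M - 0}{9} = - \frac{2}{9} + \frac{M + 0}{9} = - \frac{2}{9} + \frac{M}{9}$)
$\left(-29 + \frac{42}{34}\right) \left(-49\right) P{\left(Y{\left(-5 \right)} \right)} = \left(-29 + \frac{42}{34}\right) \left(-49\right) \left(- \frac{2}{9} + \frac{1}{9 \left(-5\right)}\right) = \left(-29 + 42 \cdot \frac{1}{34}\right) \left(-49\right) \left(- \frac{2}{9} + \frac{1}{9} \left(- \frac{1}{5}\right)\right) = \left(-29 + \frac{21}{17}\right) \left(-49\right) \left(- \frac{2}{9} - \frac{1}{45}\right) = \left(- \frac{472}{17}\right) \left(-49\right) \left(- \frac{11}{45}\right) = \frac{23128}{17} \left(- \frac{11}{45}\right) = - \frac{254408}{765}$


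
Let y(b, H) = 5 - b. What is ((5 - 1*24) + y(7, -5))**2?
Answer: 441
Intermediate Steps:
((5 - 1*24) + y(7, -5))**2 = ((5 - 1*24) + (5 - 1*7))**2 = ((5 - 24) + (5 - 7))**2 = (-19 - 2)**2 = (-21)**2 = 441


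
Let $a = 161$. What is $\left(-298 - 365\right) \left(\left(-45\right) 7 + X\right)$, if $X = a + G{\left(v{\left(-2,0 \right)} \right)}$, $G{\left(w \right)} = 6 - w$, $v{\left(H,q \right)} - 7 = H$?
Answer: $101439$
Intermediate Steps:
$v{\left(H,q \right)} = 7 + H$
$X = 162$ ($X = 161 + \left(6 - \left(7 - 2\right)\right) = 161 + \left(6 - 5\right) = 161 + 1 = 162$)
$\left(-298 - 365\right) \left(\left(-45\right) 7 + X\right) = \left(-298 - 365\right) \left(\left(-45\right) 7 + 162\right) = - 663 \left(-315 + 162\right) = \left(-663\right) \left(-153\right) = 101439$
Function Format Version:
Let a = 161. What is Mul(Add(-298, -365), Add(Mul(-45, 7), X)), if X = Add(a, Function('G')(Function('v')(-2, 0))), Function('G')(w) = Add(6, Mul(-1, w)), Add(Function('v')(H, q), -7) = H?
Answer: 101439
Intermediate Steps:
Function('v')(H, q) = Add(7, H)
X = 162 (X = Add(161, Add(6, Mul(-1, Add(7, -2)))) = Add(161, Add(6, Mul(-1, 5))) = Add(161, Add(6, -5)) = Add(161, 1) = 162)
Mul(Add(-298, -365), Add(Mul(-45, 7), X)) = Mul(Add(-298, -365), Add(Mul(-45, 7), 162)) = Mul(-663, Add(-315, 162)) = Mul(-663, -153) = 101439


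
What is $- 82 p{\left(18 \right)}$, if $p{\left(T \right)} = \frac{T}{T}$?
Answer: $-82$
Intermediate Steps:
$p{\left(T \right)} = 1$
$- 82 p{\left(18 \right)} = \left(-82\right) 1 = -82$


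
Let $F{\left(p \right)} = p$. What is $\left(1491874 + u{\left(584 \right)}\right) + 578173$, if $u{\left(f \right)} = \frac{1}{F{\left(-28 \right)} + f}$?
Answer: $\frac{1150946133}{556} \approx 2.07 \cdot 10^{6}$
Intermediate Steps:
$u{\left(f \right)} = \frac{1}{-28 + f}$
$\left(1491874 + u{\left(584 \right)}\right) + 578173 = \left(1491874 + \frac{1}{-28 + 584}\right) + 578173 = \left(1491874 + \frac{1}{556}\right) + 578173 = \frac{829481945}{556} + 578173 = \frac{1150946133}{556}$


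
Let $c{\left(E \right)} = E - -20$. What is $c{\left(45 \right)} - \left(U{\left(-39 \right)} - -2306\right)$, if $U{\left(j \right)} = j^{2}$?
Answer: $-3762$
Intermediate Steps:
$c{\left(E \right)} = 20 + E$ ($c{\left(E \right)} = E + 20 = 20 + E$)
$c{\left(45 \right)} - \left(U{\left(-39 \right)} - -2306\right) = \left(20 + 45\right) - \left(\left(-39\right)^{2} - -2306\right) = 65 - \left(1521 + 2306\right) = 65 - 3827 = -3762$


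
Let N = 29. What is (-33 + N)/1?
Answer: -4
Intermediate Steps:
(-33 + N)/1 = (-33 + 29)/1 = -4*1 = -4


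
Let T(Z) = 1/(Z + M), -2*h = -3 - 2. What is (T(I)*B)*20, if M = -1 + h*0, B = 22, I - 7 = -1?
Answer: 88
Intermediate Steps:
I = 6 (I = 7 - 1 = 6)
h = 5/2 (h = -(-3 - 2)/2 = -½*(-5) = 5/2 ≈ 2.5000)
M = -1 (M = -1 + (5/2)*0 = -1 + 0 = -1)
T(Z) = 1/(-1 + Z) (T(Z) = 1/(Z - 1) = 1/(-1 + Z))
(T(I)*B)*20 = (22/(-1 + 6))*20 = (22/5)*20 = 88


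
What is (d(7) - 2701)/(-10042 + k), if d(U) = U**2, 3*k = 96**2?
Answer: 78/205 ≈ 0.38049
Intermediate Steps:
k = 3072 (k = (1/3)*96**2 = (1/3)*9216 = 3072)
(d(7) - 2701)/(-10042 + k) = (7**2 - 2701)/(-10042 + 3072) = (49 - 2701)/(-6970) = -2652*(-1/6970) = 78/205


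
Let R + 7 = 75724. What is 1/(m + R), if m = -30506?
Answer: 1/45211 ≈ 2.2119e-5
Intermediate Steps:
R = 75717 (R = -7 + 75724 = 75717)
1/(m + R) = 1/(-30506 + 75717) = 1/45211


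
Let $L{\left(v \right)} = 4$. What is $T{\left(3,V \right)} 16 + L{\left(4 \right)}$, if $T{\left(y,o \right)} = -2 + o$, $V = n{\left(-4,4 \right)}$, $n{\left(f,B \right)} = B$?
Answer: $36$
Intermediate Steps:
$V = 4$
$T{\left(3,V \right)} 16 + L{\left(4 \right)} = \left(-2 + 4\right) 16 + 4 = 2 \cdot 16 + 4 = 32 + 4 = 36$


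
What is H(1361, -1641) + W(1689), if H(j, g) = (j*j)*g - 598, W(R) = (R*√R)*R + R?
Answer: -3039657670 + 2852721*√1689 ≈ -2.9224e+9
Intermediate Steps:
W(R) = R + R^(5/2) (W(R) = R^(3/2)*R + R = R^(5/2) + R = R + R^(5/2))
H(j, g) = -598 + g*j² (H(j, g) = j²*g - 598 = g*j² - 598 = -598 + g*j²)
H(1361, -1641) + W(1689) = (-598 - 1641*1361²) + (1689 + 1689^(5/2)) = (-598 - 1641*1852321) + (1689 + 2852721*√1689) = (-598 - 3039658761) + (1689 + 2852721*√1689) = -3039659359 + (1689 + 2852721*√1689) = -3039657670 + 2852721*√1689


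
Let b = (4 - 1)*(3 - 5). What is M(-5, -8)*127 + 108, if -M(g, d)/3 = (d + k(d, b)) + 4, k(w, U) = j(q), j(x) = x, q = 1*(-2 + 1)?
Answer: 2013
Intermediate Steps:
q = -1 (q = 1*(-1) = -1)
b = -6 (b = 3*(-2) = -6)
k(w, U) = -1
M(g, d) = -9 - 3*d (M(g, d) = -3*((d - 1) + 4) = -3*((-1 + d) + 4) = -3*(3 + d) = -9 - 3*d)
M(-5, -8)*127 + 108 = (-9 - 3*(-8))*127 + 108 = (-9 + 24)*127 + 108 = 15*127 + 108 = 1905 + 108 = 2013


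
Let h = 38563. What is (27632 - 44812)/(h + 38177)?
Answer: -859/3837 ≈ -0.22387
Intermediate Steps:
(27632 - 44812)/(h + 38177) = (27632 - 44812)/(38563 + 38177) = -17180/76740 = -17180*1/76740 = -859/3837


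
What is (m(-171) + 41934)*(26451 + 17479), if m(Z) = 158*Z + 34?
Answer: 656753500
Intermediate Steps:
m(Z) = 34 + 158*Z
(m(-171) + 41934)*(26451 + 17479) = ((34 + 158*(-171)) + 41934)*(26451 + 17479) = ((34 - 27018) + 41934)*43930 = (-26984 + 41934)*43930 = 14950*43930 = 656753500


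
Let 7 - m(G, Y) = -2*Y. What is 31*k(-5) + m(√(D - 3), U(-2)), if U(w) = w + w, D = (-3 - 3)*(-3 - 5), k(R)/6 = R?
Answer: -931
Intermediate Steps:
k(R) = 6*R
D = 48 (D = -6*(-8) = 48)
U(w) = 2*w
m(G, Y) = 7 + 2*Y (m(G, Y) = 7 - (-2)*Y = 7 + 2*Y)
31*k(-5) + m(√(D - 3), U(-2)) = 31*(6*(-5)) + (7 + 2*(2*(-2))) = 31*(-30) + (7 + 2*(-4)) = -930 + (7 - 8) = -930 - 1 = -931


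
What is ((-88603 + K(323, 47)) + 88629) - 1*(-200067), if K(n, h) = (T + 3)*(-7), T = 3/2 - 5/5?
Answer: 400137/2 ≈ 2.0007e+5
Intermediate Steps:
T = 1/2 (T = 3*(1/2) - 5*1/5 = 3/2 - 1 = 1/2 ≈ 0.50000)
K(n, h) = -49/2 (K(n, h) = (1/2 + 3)*(-7) = (7/2)*(-7) = -49/2)
((-88603 + K(323, 47)) + 88629) - 1*(-200067) = ((-88603 - 49/2) + 88629) - 1*(-200067) = (-177255/2 + 88629) + 200067 = 3/2 + 200067 = 400137/2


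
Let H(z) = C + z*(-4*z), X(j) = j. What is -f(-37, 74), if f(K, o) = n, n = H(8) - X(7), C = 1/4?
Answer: 1051/4 ≈ 262.75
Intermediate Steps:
C = ¼ ≈ 0.25000
H(z) = ¼ - 4*z² (H(z) = ¼ + z*(-4*z) = ¼ - 4*z²)
n = -1051/4 (n = (¼ - 4*8²) - 1*7 = (¼ - 4*64) - 7 = (¼ - 256) - 7 = -1023/4 - 7 = -1051/4 ≈ -262.75)
f(K, o) = -1051/4
-f(-37, 74) = -1*(-1051/4) = 1051/4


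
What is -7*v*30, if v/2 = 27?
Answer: -11340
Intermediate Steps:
v = 54 (v = 2*27 = 54)
-7*v*30 = -7*54*30 = -378*30 = -11340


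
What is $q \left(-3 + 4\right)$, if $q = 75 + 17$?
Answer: $92$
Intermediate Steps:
$q = 92$
$q \left(-3 + 4\right) = 92 \left(-3 + 4\right) = 92 \cdot 1 = 92$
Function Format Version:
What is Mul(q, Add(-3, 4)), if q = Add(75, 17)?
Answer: 92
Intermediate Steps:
q = 92
Mul(q, Add(-3, 4)) = Mul(92, Add(-3, 4)) = Mul(92, 1) = 92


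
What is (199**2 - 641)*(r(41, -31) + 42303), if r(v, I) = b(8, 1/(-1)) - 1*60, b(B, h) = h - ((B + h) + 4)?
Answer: 1645319760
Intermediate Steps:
b(B, h) = -4 - B (b(B, h) = h - (4 + B + h) = h + (-4 - B - h) = -4 - B)
r(v, I) = -72 (r(v, I) = (-4 - 1*8) - 1*60 = (-4 - 8) - 60 = -12 - 60 = -72)
(199**2 - 641)*(r(41, -31) + 42303) = (199**2 - 641)*(-72 + 42303) = (39601 - 641)*42231 = 38960*42231 = 1645319760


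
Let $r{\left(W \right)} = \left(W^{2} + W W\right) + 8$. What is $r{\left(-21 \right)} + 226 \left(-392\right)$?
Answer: $-87702$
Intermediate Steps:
$r{\left(W \right)} = 8 + 2 W^{2}$ ($r{\left(W \right)} = \left(W^{2} + W^{2}\right) + 8 = 2 W^{2} + 8 = 8 + 2 W^{2}$)
$r{\left(-21 \right)} + 226 \left(-392\right) = \left(8 + 2 \left(-21\right)^{2}\right) + 226 \left(-392\right) = \left(8 + 2 \cdot 441\right) - 88592 = \left(8 + 882\right) - 88592 = 890 - 88592 = -87702$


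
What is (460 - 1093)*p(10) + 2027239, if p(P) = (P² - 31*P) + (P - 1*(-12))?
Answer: 2146243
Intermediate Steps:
p(P) = 12 + P² - 30*P (p(P) = (P² - 31*P) + (P + 12) = (P² - 31*P) + (12 + P) = 12 + P² - 30*P)
(460 - 1093)*p(10) + 2027239 = (460 - 1093)*(12 + 10² - 30*10) + 2027239 = -633*(12 + 100 - 300) + 2027239 = -633*(-188) + 2027239 = 119004 + 2027239 = 2146243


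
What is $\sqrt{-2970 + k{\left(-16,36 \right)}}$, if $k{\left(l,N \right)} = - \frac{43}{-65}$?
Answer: $\frac{i \sqrt{12545455}}{65} \approx 54.492 i$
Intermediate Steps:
$k{\left(l,N \right)} = \frac{43}{65}$ ($k{\left(l,N \right)} = \left(-43\right) \left(- \frac{1}{65}\right) = \frac{43}{65}$)
$\sqrt{-2970 + k{\left(-16,36 \right)}} = \sqrt{-2970 + \frac{43}{65}} = \sqrt{- \frac{193007}{65}} = \frac{i \sqrt{12545455}}{65}$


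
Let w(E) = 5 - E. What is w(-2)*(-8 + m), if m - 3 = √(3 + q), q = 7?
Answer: -35 + 7*√10 ≈ -12.864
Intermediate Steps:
m = 3 + √10 (m = 3 + √(3 + 7) = 3 + √10 ≈ 6.1623)
w(-2)*(-8 + m) = (5 - 1*(-2))*(-8 + (3 + √10)) = (5 + 2)*(-5 + √10) = 7*(-5 + √10) = -35 + 7*√10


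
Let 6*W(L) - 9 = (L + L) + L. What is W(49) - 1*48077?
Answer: -48051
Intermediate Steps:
W(L) = 3/2 + L/2 (W(L) = 3/2 + ((L + L) + L)/6 = 3/2 + (2*L + L)/6 = 3/2 + (3*L)/6 = 3/2 + L/2)
W(49) - 1*48077 = (3/2 + (1/2)*49) - 1*48077 = (3/2 + 49/2) - 48077 = 26 - 48077 = -48051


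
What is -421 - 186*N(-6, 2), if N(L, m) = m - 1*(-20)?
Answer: -4513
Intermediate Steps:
N(L, m) = 20 + m (N(L, m) = m + 20 = 20 + m)
-421 - 186*N(-6, 2) = -421 - 186*(20 + 2) = -421 - 186*22 = -421 - 4092 = -4513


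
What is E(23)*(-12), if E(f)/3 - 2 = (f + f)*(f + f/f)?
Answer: -39816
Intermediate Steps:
E(f) = 6 + 6*f*(1 + f) (E(f) = 6 + 3*((f + f)*(f + f/f)) = 6 + 3*((2*f)*(f + 1)) = 6 + 3*((2*f)*(1 + f)) = 6 + 3*(2*f*(1 + f)) = 6 + 6*f*(1 + f))
E(23)*(-12) = (6 + 6*23 + 6*23²)*(-12) = (6 + 138 + 6*529)*(-12) = (6 + 138 + 3174)*(-12) = 3318*(-12) = -39816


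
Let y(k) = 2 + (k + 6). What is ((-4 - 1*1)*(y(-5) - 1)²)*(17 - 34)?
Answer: 340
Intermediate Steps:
y(k) = 8 + k (y(k) = 2 + (6 + k) = 8 + k)
((-4 - 1*1)*(y(-5) - 1)²)*(17 - 34) = ((-4 - 1*1)*((8 - 5) - 1)²)*(17 - 34) = ((-4 - 1)*(3 - 1)²)*(-17) = -5*2²*(-17) = -5*4*(-17) = -20*(-17) = 340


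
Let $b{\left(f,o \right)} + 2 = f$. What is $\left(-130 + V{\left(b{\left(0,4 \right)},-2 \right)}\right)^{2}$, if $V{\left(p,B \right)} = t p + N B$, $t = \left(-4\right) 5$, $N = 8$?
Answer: $11236$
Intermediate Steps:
$b{\left(f,o \right)} = -2 + f$
$t = -20$
$V{\left(p,B \right)} = - 20 p + 8 B$
$\left(-130 + V{\left(b{\left(0,4 \right)},-2 \right)}\right)^{2} = \left(-130 - \left(16 + 20 \left(-2 + 0\right)\right)\right)^{2} = \left(-130 - -24\right)^{2} = \left(-130 + \left(40 - 16\right)\right)^{2} = \left(-130 + 24\right)^{2} = \left(-106\right)^{2} = 11236$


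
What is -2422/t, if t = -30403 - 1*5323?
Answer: 1211/17863 ≈ 0.067794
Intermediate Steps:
t = -35726 (t = -30403 - 5323 = -35726)
-2422/t = -2422/(-35726) = -2422*(-1)/35726 = -1*(-1211/17863) = 1211/17863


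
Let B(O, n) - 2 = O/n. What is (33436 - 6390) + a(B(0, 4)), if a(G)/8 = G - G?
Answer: 27046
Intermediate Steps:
B(O, n) = 2 + O/n
a(G) = 0 (a(G) = 8*(G - G) = 8*0 = 0)
(33436 - 6390) + a(B(0, 4)) = (33436 - 6390) + 0 = 27046 + 0 = 27046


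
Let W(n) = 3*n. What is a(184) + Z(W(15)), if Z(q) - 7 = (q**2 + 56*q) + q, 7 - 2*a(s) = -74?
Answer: 9275/2 ≈ 4637.5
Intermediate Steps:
a(s) = 81/2 (a(s) = 7/2 - 1/2*(-74) = 7/2 + 37 = 81/2)
Z(q) = 7 + q**2 + 57*q (Z(q) = 7 + ((q**2 + 56*q) + q) = 7 + (q**2 + 57*q) = 7 + q**2 + 57*q)
a(184) + Z(W(15)) = 81/2 + (7 + (3*15)**2 + 57*(3*15)) = 81/2 + (7 + 45**2 + 57*45) = 81/2 + (7 + 2025 + 2565) = 81/2 + 4597 = 9275/2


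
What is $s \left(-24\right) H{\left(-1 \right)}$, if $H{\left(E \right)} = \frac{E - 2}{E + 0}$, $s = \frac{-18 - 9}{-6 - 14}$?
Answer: $- \frac{486}{5} \approx -97.2$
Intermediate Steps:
$s = \frac{27}{20}$ ($s = - \frac{27}{-20} = \left(-27\right) \left(- \frac{1}{20}\right) = \frac{27}{20} \approx 1.35$)
$H{\left(E \right)} = \frac{-2 + E}{E}$
$s \left(-24\right) H{\left(-1 \right)} = \frac{27}{20} \left(-24\right) \frac{-2 - 1}{-1} = - \frac{162 \left(\left(-1\right) \left(-3\right)\right)}{5} = \left(- \frac{162}{5}\right) 3 = - \frac{486}{5}$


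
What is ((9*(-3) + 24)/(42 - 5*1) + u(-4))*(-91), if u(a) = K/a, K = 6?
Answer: 10647/74 ≈ 143.88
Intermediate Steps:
u(a) = 6/a
((9*(-3) + 24)/(42 - 5*1) + u(-4))*(-91) = ((9*(-3) + 24)/(42 - 5*1) + 6/(-4))*(-91) = ((-27 + 24)/(42 - 5) + 6*(-¼))*(-91) = (-3/37 - 3/2)*(-91) = -117/74*(-91) = 10647/74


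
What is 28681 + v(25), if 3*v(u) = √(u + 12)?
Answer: 28681 + √37/3 ≈ 28683.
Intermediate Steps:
v(u) = √(12 + u)/3 (v(u) = √(u + 12)/3 = √(12 + u)/3)
28681 + v(25) = 28681 + √(12 + 25)/3 = 28681 + √37/3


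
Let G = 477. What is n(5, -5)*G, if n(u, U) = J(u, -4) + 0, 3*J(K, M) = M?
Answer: -636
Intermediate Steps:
J(K, M) = M/3
n(u, U) = -4/3 (n(u, U) = (⅓)*(-4) + 0 = -4/3 + 0 = -4/3)
n(5, -5)*G = -4/3*477 = -636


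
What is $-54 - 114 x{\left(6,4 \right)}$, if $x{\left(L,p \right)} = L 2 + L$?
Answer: $-2106$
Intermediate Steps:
$x{\left(L,p \right)} = 3 L$ ($x{\left(L,p \right)} = 2 L + L = 3 L$)
$-54 - 114 x{\left(6,4 \right)} = -54 - 114 \cdot 3 \cdot 6 = -54 - 2052 = -2106$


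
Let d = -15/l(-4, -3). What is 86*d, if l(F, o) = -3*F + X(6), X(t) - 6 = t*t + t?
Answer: -43/2 ≈ -21.500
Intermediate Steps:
X(t) = 6 + t + t² (X(t) = 6 + (t*t + t) = 6 + (t² + t) = 6 + (t + t²) = 6 + t + t²)
l(F, o) = 48 - 3*F (l(F, o) = -3*F + (6 + 6 + 6²) = -3*F + (6 + 6 + 36) = -3*F + 48 = 48 - 3*F)
d = -¼ (d = -15/(48 - 3*(-4)) = -15/(48 + 12) = -15/60 = -15*1/60 = -¼ ≈ -0.25000)
86*d = 86*(-¼) = -43/2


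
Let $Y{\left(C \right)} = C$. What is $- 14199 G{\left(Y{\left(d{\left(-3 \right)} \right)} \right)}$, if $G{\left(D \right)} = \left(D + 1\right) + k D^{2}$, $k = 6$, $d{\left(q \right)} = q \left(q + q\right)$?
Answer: $-27872637$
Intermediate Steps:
$d{\left(q \right)} = 2 q^{2}$ ($d{\left(q \right)} = q 2 q = 2 q^{2}$)
$G{\left(D \right)} = 1 + D + 6 D^{2}$ ($G{\left(D \right)} = \left(D + 1\right) + 6 D^{2} = \left(1 + D\right) + 6 D^{2} = 1 + D + 6 D^{2}$)
$- 14199 G{\left(Y{\left(d{\left(-3 \right)} \right)} \right)} = - 14199 \left(1 + 2 \left(-3\right)^{2} + 6 \left(2 \left(-3\right)^{2}\right)^{2}\right) = - 14199 \left(1 + 2 \cdot 9 + 6 \left(2 \cdot 9\right)^{2}\right) = - 14199 \left(1 + 18 + 6 \cdot 18^{2}\right) = - 14199 \left(1 + 18 + 6 \cdot 324\right) = - 14199 \left(1 + 18 + 1944\right) = \left(-14199\right) 1963 = -27872637$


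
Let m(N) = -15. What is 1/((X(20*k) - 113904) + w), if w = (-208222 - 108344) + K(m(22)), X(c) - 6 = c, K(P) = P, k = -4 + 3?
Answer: -1/430499 ≈ -2.3229e-6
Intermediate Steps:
k = -1
X(c) = 6 + c
w = -316581 (w = (-208222 - 108344) - 15 = -316566 - 15 = -316581)
1/((X(20*k) - 113904) + w) = 1/(((6 + 20*(-1)) - 113904) - 316581) = 1/(((6 - 20) - 113904) - 316581) = 1/((-14 - 113904) - 316581) = 1/(-113918 - 316581) = 1/(-430499) = -1/430499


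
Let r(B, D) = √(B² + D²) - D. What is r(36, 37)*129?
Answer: -4773 + 129*√2665 ≈ 1886.4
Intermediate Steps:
r(36, 37)*129 = (√(36² + 37²) - 1*37)*129 = (√(1296 + 1369) - 37)*129 = (√2665 - 37)*129 = (-37 + √2665)*129 = -4773 + 129*√2665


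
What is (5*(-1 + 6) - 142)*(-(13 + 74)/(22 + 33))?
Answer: 10179/55 ≈ 185.07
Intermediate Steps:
(5*(-1 + 6) - 142)*(-(13 + 74)/(22 + 33)) = (5*5 - 142)*(-87/55) = (25 - 142)*(-87/55) = -(-117)*87/55 = -117*(-87/55) = 10179/55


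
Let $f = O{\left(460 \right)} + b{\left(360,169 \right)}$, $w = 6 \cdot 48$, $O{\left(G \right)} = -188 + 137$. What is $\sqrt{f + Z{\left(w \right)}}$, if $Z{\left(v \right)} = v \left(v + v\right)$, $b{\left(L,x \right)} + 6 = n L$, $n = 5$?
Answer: $\sqrt{167631} \approx 409.43$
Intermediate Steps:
$O{\left(G \right)} = -51$
$b{\left(L,x \right)} = -6 + 5 L$
$w = 288$
$Z{\left(v \right)} = 2 v^{2}$ ($Z{\left(v \right)} = v 2 v = 2 v^{2}$)
$f = 1743$ ($f = -51 + \left(-6 + 5 \cdot 360\right) = -51 + \left(-6 + 1800\right) = -51 + 1794 = 1743$)
$\sqrt{f + Z{\left(w \right)}} = \sqrt{1743 + 2 \cdot 288^{2}} = \sqrt{1743 + 2 \cdot 82944} = \sqrt{1743 + 165888} = \sqrt{167631}$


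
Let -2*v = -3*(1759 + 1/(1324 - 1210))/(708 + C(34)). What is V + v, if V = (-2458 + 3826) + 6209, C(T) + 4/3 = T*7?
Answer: 1632566149/215384 ≈ 7579.8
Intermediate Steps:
C(T) = -4/3 + 7*T (C(T) = -4/3 + T*7 = -4/3 + 7*T)
V = 7577 (V = 1368 + 6209 = 7577)
v = 601581/215384 (v = -(-3)*(1759 + 1/(1324 - 1210))/(708 + (-4/3 + 7*34))/2 = -(-3)*(1759 + 1/114)/(708 + (-4/3 + 238))/2 = -(-3)*(1759 + 1/114)/(708 + 710/3)/2 = -(-3)*200527/(114*(2834/3))/2 = -(-3)*(200527/114)*(3/2834)/2 = -(-3)*200527/(2*107692) = -½*(-601581/107692) = 601581/215384 ≈ 2.7931)
V + v = 7577 + 601581/215384 = 1632566149/215384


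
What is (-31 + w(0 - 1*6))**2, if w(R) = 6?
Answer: 625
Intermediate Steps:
(-31 + w(0 - 1*6))**2 = (-31 + 6)**2 = (-25)**2 = 625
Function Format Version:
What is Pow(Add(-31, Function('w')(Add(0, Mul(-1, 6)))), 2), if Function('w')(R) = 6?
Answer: 625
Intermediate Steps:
Pow(Add(-31, Function('w')(Add(0, Mul(-1, 6)))), 2) = Pow(Add(-31, 6), 2) = Pow(-25, 2) = 625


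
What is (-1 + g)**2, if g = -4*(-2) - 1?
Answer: 36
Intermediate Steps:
g = 7 (g = 8 - 1 = 7)
(-1 + g)**2 = (-1 + 7)**2 = 6**2 = 36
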